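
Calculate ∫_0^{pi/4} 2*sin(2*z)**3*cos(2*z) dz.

1/4

Let u = sin(2*z), so du = 2*cos(2*z) dz. When z = 0, u = 0; when z = pi/4, u = 1.
The integral becomes ∫ u**3 du from 0 to 1, with antiderivative u**4/4.
Back in z: F(z) = sin(2*z)**4/4.
Then F(pi/4) - F(0) = (1/4) - (0) = 1/4.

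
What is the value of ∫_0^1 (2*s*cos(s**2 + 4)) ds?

Let u = s**2 + 4, so du = 2*s ds. When s = 0, u = 4; when s = 1, u = 5.
The integral becomes ∫ cos(u) du from 4 to 5, with antiderivative sin(u).
Back in s: F(s) = sin(s**2 + 4).
Then F(1) - F(0) = (sin(5)) - (sin(4)) = sin(5) - sin(4).

sin(5) - sin(4)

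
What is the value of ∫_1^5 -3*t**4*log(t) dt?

Integrate by parts once (u = ln t, dv = -3*t**4 dt).
An antiderivative is F(t) = -3*t**5*(5*log(t) - 1)/25.
Then F(5) - F(1) = (375 - 1875*log(5)) - (3/25) = 9372/25 - 1875*log(5).

9372/25 - 1875*log(5)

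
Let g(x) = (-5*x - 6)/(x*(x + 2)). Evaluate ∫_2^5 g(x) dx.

Factor the denominator: x**2 + 2*x = (x + 2)x.
Partial fractions: (-5*x - 6)/(x*(x + 2)) = -2/(x + 2) - 3/x.
An antiderivative is F(x) = -3*log(x) - 2*log(x + 2).
Then F(5) - F(2) = (-3*log(5) - 2*log(7)) - (-7*log(2)) = -3*log(5) - 2*log(7) + 7*log(2).

-3*log(5) - 2*log(7) + 7*log(2)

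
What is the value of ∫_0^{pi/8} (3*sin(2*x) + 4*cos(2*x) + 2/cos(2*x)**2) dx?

An antiderivative is F(x) = 2*sin(2*x) - 3*cos(2*x)/2 + tan(2*x).
Then F(pi/8) - F(0) = (sqrt(2)/4 + 1) - (-3/2) = sqrt(2)/4 + 5/2.

sqrt(2)/4 + 5/2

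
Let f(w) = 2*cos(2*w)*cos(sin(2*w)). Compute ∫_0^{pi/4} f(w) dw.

Let u = sin(2*w), so du = 2*cos(2*w) dw. When w = 0, u = 0; when w = pi/4, u = 1.
The integral becomes ∫ cos(u) du from 0 to 1, with antiderivative sin(u).
Back in w: F(w) = sin(sin(2*w)).
Then F(pi/4) - F(0) = (sin(1)) - (0) = sin(1).

sin(1)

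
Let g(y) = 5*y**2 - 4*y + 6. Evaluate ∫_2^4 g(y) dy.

244/3

By the power rule, an antiderivative is F(y) = 5*y**3/3 - 2*y**2 + 6*y.
Then F(4) - F(2) = (296/3) - (52/3) = 244/3.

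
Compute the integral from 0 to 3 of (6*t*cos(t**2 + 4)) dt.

Let u = t**2 + 4, so du = 2*t dt. When t = 0, u = 4; when t = 3, u = 13.
The integral becomes 3·∫ cos(u) du from 4 to 13, with antiderivative 3*sin(u).
Back in t: F(t) = 3*sin(t**2 + 4).
Then F(3) - F(0) = (3*sin(13)) - (3*sin(4)) = 3*sin(13) - 3*sin(4).

3*sin(13) - 3*sin(4)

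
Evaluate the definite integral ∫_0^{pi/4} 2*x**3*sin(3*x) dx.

sqrt(2)*(-96*pi - 128 + 9*pi**3 + 36*pi**2)/1728

Integrate by parts 3 times (u = x^3, dv = 2*sin(3*x) dx).
An antiderivative is F(x) = -2*x**3*cos(3*x)/3 + 2*x**2*sin(3*x)/3 + 4*x*cos(3*x)/9 - 4*sin(3*x)/27.
Then F(pi/4) - F(0) = (sqrt(2)*(-96*pi - 128 + 9*pi**3 + 36*pi**2)/1728) - (0) = sqrt(2)*(-96*pi - 128 + 9*pi**3 + 36*pi**2)/1728.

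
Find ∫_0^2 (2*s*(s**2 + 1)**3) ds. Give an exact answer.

Let u = s**2 + 1, so du = 2*s ds. When s = 0, u = 1; when s = 2, u = 5.
The integral becomes ∫ u**3 du from 1 to 5, with antiderivative u**4/4.
Back in s: F(s) = (s**2 + 1)**4/4.
Then F(2) - F(0) = (625/4) - (1/4) = 156.

156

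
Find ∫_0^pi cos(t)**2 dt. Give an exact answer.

Use the identity cos^2(t) = (1 + cos(2*t))/2.
An antiderivative is F(t) = t/2 + sin(2*t)/4.
Then F(pi) - F(0) = (pi/2) - (0) = pi/2.

pi/2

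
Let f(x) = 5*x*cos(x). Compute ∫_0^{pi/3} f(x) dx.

-5/2 + 5*sqrt(3)*pi/6

Integrate by parts once (u = x, dv = 5*cos(x) dx).
An antiderivative is F(x) = 5*x*sin(x) + 5*cos(x).
Then F(pi/3) - F(0) = (5/2 + 5*sqrt(3)*pi/6) - (5) = -5/2 + 5*sqrt(3)*pi/6.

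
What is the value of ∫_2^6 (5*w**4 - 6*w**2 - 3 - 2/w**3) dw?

65842/9

By the power rule, an antiderivative is F(w) = w**5 - 2*w**3 - 3*w + w**(-2).
Then F(6) - F(2) = (263737/36) - (41/4) = 65842/9.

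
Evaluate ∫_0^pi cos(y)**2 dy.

pi/2

Use the identity cos^2(y) = (1 + cos(2*y))/2.
An antiderivative is F(y) = y/2 + sin(2*y)/4.
Then F(pi) - F(0) = (pi/2) - (0) = pi/2.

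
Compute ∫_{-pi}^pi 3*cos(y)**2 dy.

3*pi

Use the identity cos^2(y) = (1 + cos(2*y))/2.
An antiderivative is F(y) = 3*y/2 + 3*sin(2*y)/4.
Then F(pi) - F(-pi) = (3*pi/2) - (-3*pi/2) = 3*pi.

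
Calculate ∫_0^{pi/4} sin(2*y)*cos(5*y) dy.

Use the identity sin(2*y)cos(5*y) = [sin(7*y) + sin(-3*y)]/2.
An antiderivative is F(y) = cos(3*y)/6 - cos(7*y)/14.
Then F(pi/4) - F(0) = (-5*sqrt(2)/42) - (2/21) = -5*sqrt(2)/42 - 2/21.

-5*sqrt(2)/42 - 2/21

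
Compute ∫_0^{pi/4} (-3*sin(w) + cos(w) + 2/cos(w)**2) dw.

-1 + 2*sqrt(2)

An antiderivative is F(w) = sin(w) + 3*cos(w) + 2*tan(w).
Then F(pi/4) - F(0) = (2 + 2*sqrt(2)) - (3) = -1 + 2*sqrt(2).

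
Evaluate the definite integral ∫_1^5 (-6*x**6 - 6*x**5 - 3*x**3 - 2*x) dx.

By the power rule, an antiderivative is F(x) = -6*x**7/7 - x**6 - 3*x**4/4 - x**2.
Then F(5) - F(1) = (-2326325/28) - (-101/28) = -581556/7.

-581556/7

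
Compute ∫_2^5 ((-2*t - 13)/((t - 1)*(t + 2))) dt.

-16*log(2) + 3*log(7)

Factor the denominator: t**2 + t - 2 = (t + 2)(t - 1).
Partial fractions: (-2*t - 13)/((t - 1)*(t + 2)) = 3/(t + 2) - 5/(t - 1).
An antiderivative is F(t) = -5*log(t - 1) + 3*log(t + 2).
Then F(5) - F(2) = (-10*log(2) + 3*log(7)) - (log(64)) = -16*log(2) + 3*log(7).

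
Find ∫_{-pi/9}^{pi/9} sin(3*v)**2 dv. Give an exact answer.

-sqrt(3)/12 + pi/9

Use the identity sin^2(3*v) = (1 - cos(6*v))/2.
An antiderivative is F(v) = v/2 - sin(6*v)/12.
Then F(pi/9) - F(-pi/9) = (-sqrt(3)/24 + pi/18) - (-pi/18 + sqrt(3)/24) = -sqrt(3)/12 + pi/9.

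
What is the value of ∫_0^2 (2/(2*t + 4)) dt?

Let u = 2*t + 4, so du = 2 dt. When t = 0, u = 4; when t = 2, u = 8.
The integral becomes ∫ 1/u du from 4 to 8, with antiderivative log(u).
Back in t: F(t) = log(2*t + 4).
Then F(2) - F(0) = (log(8)) - (log(4)) = log(2).

log(2)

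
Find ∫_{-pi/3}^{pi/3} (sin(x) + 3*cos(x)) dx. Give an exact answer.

3*sqrt(3)

An antiderivative is F(x) = 3*sin(x) - cos(x).
Then F(pi/3) - F(-pi/3) = (-1/2 + 3*sqrt(3)/2) - (-3*sqrt(3)/2 - 1/2) = 3*sqrt(3).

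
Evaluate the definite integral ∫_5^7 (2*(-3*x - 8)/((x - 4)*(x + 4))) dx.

Factor the denominator: x**2 - 16 = (x + 4)(x - 4).
Partial fractions: 2*(-3*x - 8)/((x - 4)*(x + 4)) = -1/(x + 4) - 5/(x - 4).
An antiderivative is F(x) = -5*log(x - 4) - log(x + 4).
Then F(7) - F(5) = (-5*log(3) - log(11)) - (-log(9)) = -3*log(3) - log(11).

-3*log(3) - log(11)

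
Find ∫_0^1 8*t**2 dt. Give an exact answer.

8/3

Let u = 2*t, so du = 2 dt. When t = 0, u = 0; when t = 1, u = 2.
The integral becomes ∫ u**2 du from 0 to 2, with antiderivative u**3/3.
Back in t: F(t) = 8*t**3/3.
Then F(1) - F(0) = (8/3) - (0) = 8/3.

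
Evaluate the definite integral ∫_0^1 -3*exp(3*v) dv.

An antiderivative is F(v) = -exp(3*v).
Then F(1) - F(0) = (-exp(3)) - (-1) = 1 - exp(3).

1 - exp(3)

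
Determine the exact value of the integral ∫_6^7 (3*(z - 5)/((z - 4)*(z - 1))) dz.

Factor the denominator: z**2 - 5*z + 4 = (z - 1)(z - 4).
Partial fractions: 3*(z - 5)/((z - 4)*(z - 1)) = 4/(z - 1) - 1/(z - 4).
An antiderivative is F(z) = -log(z - 4) + 4*log(z - 1).
Then F(7) - F(6) = (4*log(2) + 3*log(3)) - (-log(2) + 4*log(5)) = -4*log(5) + 3*log(3) + 5*log(2).

-4*log(5) + 3*log(3) + 5*log(2)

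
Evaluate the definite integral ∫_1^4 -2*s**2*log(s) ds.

14 - 256*log(2)/3

Integrate by parts once (u = ln s, dv = -2*s**2 ds).
An antiderivative is F(s) = -2*s**3*(3*log(s) - 1)/9.
Then F(4) - F(1) = (128/9 - 256*log(2)/3) - (2/9) = 14 - 256*log(2)/3.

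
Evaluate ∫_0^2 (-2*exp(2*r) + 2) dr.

An antiderivative is F(r) = -exp(2*r) + 2*r.
Then F(2) - F(0) = (4 - exp(4)) - (-1) = 5 - exp(4).

5 - exp(4)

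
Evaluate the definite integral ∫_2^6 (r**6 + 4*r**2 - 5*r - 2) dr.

843400/21

By the power rule, an antiderivative is F(r) = r**7/7 + 4*r**3/3 - 5*r**2/2 - 2*r.
Then F(6) - F(2) = (281238/7) - (314/21) = 843400/21.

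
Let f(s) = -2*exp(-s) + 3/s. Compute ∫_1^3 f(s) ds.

An antiderivative is F(s) = 3*log(s) + 2*exp(-s).
Then F(3) - F(1) = (2*exp(-3) + 3*log(3)) - (2*exp(-1)) = -2*exp(-1) + 2*exp(-3) + 3*log(3).

-2*exp(-1) + 2*exp(-3) + 3*log(3)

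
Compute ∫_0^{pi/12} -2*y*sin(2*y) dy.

Integrate by parts once (u = y, dv = -2*sin(2*y) dy).
An antiderivative is F(y) = y*cos(2*y) - sin(2*y)/2.
Then F(pi/12) - F(0) = (-1/4 + sqrt(3)*pi/24) - (0) = -1/4 + sqrt(3)*pi/24.

-1/4 + sqrt(3)*pi/24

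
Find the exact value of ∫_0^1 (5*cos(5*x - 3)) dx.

Let u = 5*x - 3, so du = 5 dx. When x = 0, u = -3; when x = 1, u = 2.
The integral becomes ∫ cos(u) du from -3 to 2, with antiderivative sin(u).
Back in x: F(x) = sin(5*x - 3).
Then F(1) - F(0) = (sin(2)) - (-sin(3)) = sin(3) + sin(2).

sin(3) + sin(2)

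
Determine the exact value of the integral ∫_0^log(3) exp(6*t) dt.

Let u = exp(t), so du = exp(t) dt. When t = 0, u = 1; when t = log(3), u = 3.
The integral becomes ∫ u**5 du from 1 to 3, with antiderivative u**6/6.
Back in t: F(t) = exp(6*t)/6.
Then F(log(3)) - F(0) = (243/2) - (1/6) = 364/3.

364/3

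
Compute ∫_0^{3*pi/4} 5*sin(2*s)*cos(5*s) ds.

-10/21 + 25*sqrt(2)/42

Use the identity sin(2*s)cos(5*s) = [sin(7*s) + sin(-3*s)]/2.
An antiderivative is F(s) = 5*cos(3*s)/6 - 5*cos(7*s)/14.
Then F(3*pi/4) - F(0) = (25*sqrt(2)/42) - (10/21) = -10/21 + 25*sqrt(2)/42.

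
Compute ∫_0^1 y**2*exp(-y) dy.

2 - 5*exp(-1)

Integrate by parts twice (u = y^2, dv = exp(-y) dy).
An antiderivative is F(y) = (-y**2 - 2*y - 2)*exp(-y).
Then F(1) - F(0) = (-5*exp(-1)) - (-2) = 2 - 5*exp(-1).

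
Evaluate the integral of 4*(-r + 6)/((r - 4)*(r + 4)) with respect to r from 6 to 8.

Factor the denominator: r**2 - 16 = (r + 4)(r - 4).
Partial fractions: 4*(-r + 6)/((r - 4)*(r + 4)) = -5/(r + 4) + 1/(r - 4).
An antiderivative is F(r) = log(r - 4) - 5*log(r + 4).
Then F(8) - F(6) = (-8*log(2) - 5*log(3)) - (-5*log(5) - 4*log(2)) = -5*log(3) - 4*log(2) + 5*log(5).

-5*log(3) - 4*log(2) + 5*log(5)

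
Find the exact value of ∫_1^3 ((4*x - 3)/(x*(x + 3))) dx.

log(81/32)

Factor the denominator: x**2 + 3*x = (x + 3)x.
Partial fractions: (4*x - 3)/(x*(x + 3)) = 5/(x + 3) - 1/x.
An antiderivative is F(x) = -log(x) + 5*log(x + 3).
Then F(3) - F(1) = (5*log(2) + 4*log(3)) - (10*log(2)) = log(81/32).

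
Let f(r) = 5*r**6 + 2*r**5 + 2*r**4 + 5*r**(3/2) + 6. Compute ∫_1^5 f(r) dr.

By the power rule, an antiderivative is F(r) = 5*r**7/7 + r**6/3 + 2*r**(5/2) + 2*r**5/5 + 6*r.
Then F(5) - F(1) = (50*sqrt(5) + 1308130/21) - (992/105) = 50*sqrt(5) + 2179886/35.

50*sqrt(5) + 2179886/35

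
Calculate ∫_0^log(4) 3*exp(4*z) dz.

Let u = exp(z), so du = exp(z) dz. When z = 0, u = 1; when z = log(4), u = 4.
The integral becomes 3·∫ u**3 du from 1 to 4, with antiderivative 3*u**4/4.
Back in z: F(z) = 3*exp(4*z)/4.
Then F(log(4)) - F(0) = (192) - (3/4) = 765/4.

765/4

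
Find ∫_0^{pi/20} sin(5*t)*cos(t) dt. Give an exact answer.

-sqrt(5)/32 - sqrt(10 - 2*sqrt(5))/48 + 17/96

Use the identity sin(5*t)cos(t) = [sin(6*t) + sin(4*t)]/2.
An antiderivative is F(t) = -cos(4*t)/8 - cos(6*t)/12.
Then F(pi/20) - F(0) = (-sqrt(5)/32 - sqrt(10 - 2*sqrt(5))/48 - 1/32) - (-5/24) = -sqrt(5)/32 - sqrt(10 - 2*sqrt(5))/48 + 17/96.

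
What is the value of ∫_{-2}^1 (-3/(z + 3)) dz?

An antiderivative is F(z) = -3*log(z + 3).
Then F(1) - F(-2) = (-log(64)) - (0) = -log(64).

-log(64)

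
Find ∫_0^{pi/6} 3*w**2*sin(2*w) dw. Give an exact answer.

-3/8 - pi**2/48 + sqrt(3)*pi/8

Integrate by parts twice (u = w^2, dv = 3*sin(2*w) dw).
An antiderivative is F(w) = -3*w**2*cos(2*w)/2 + 3*w*sin(2*w)/2 + 3*cos(2*w)/4.
Then F(pi/6) - F(0) = (-pi**2/48 + 3/8 + sqrt(3)*pi/8) - (3/4) = -3/8 - pi**2/48 + sqrt(3)*pi/8.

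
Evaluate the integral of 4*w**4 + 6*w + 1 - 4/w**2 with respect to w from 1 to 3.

3254/15

By the power rule, an antiderivative is F(w) = 4*w**5/5 + 3*w**2 + w + 4/w.
Then F(3) - F(1) = (3386/15) - (44/5) = 3254/15.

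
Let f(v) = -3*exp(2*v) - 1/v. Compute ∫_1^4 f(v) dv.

-3*exp(8)/2 - log(4) + 3*exp(2)/2

An antiderivative is F(v) = -3*exp(2*v)/2 - log(v).
Then F(4) - F(1) = (-3*exp(8)/2 - log(4)) - (-3*exp(2)/2) = -3*exp(8)/2 - log(4) + 3*exp(2)/2.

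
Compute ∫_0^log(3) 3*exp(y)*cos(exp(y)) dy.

Let u = exp(y), so du = exp(y) dy. When y = 0, u = 1; when y = log(3), u = 3.
The integral becomes 3·∫ cos(u) du from 1 to 3, with antiderivative 3*sin(u).
Back in y: F(y) = 3*sin(exp(y)).
Then F(log(3)) - F(0) = (3*sin(3)) - (3*sin(1)) = -3*sin(1) + 3*sin(3).

-3*sin(1) + 3*sin(3)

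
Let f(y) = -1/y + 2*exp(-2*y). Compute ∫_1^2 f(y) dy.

An antiderivative is F(y) = -log(y) - exp(-2*y).
Then F(2) - F(1) = (-log(2) - exp(-4)) - (-exp(-2)) = -log(2) - exp(-4) + exp(-2).

-log(2) - exp(-4) + exp(-2)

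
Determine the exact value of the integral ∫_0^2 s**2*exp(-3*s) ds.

2/27 - 50*exp(-6)/27

Integrate by parts twice (u = s^2, dv = exp(-3*s) ds).
An antiderivative is F(s) = (-9*s**2 - 6*s - 2)*exp(-3*s)/27.
Then F(2) - F(0) = (-50*exp(-6)/27) - (-2/27) = 2/27 - 50*exp(-6)/27.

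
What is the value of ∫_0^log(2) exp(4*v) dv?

Let u = exp(v), so du = exp(v) dv. When v = 0, u = 1; when v = log(2), u = 2.
The integral becomes ∫ u**3 du from 1 to 2, with antiderivative u**4/4.
Back in v: F(v) = exp(4*v)/4.
Then F(log(2)) - F(0) = (4) - (1/4) = 15/4.

15/4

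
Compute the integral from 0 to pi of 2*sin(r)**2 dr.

pi

Use the identity sin^2(r) = (1 - cos(2*r))/2.
An antiderivative is F(r) = r - sin(2*r)/2.
Then F(pi) - F(0) = (pi) - (0) = pi.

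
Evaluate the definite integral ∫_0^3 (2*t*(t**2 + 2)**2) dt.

Let u = t**2 + 2, so du = 2*t dt. When t = 0, u = 2; when t = 3, u = 11.
The integral becomes ∫ u**2 du from 2 to 11, with antiderivative u**3/3.
Back in t: F(t) = (t**2 + 2)**3/3.
Then F(3) - F(0) = (1331/3) - (8/3) = 441.

441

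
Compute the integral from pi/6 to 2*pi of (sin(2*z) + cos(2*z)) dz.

-sqrt(3)/4 - 1/4

An antiderivative is F(z) = sin(2*z)/2 - cos(2*z)/2.
Then F(2*pi) - F(pi/6) = (-1/2) - (-1/4 + sqrt(3)/4) = -sqrt(3)/4 - 1/4.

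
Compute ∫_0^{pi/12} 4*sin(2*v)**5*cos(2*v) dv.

Let u = sin(2*v), so du = 2*cos(2*v) dv. When v = 0, u = 0; when v = pi/12, u = 1/2.
The integral becomes 2·∫ u**5 du from 0 to 1/2, with antiderivative u**6/3.
Back in v: F(v) = sin(2*v)**6/3.
Then F(pi/12) - F(0) = (1/192) - (0) = 1/192.

1/192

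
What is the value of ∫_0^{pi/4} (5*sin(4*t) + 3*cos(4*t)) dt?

An antiderivative is F(t) = 3*sin(4*t)/4 - 5*cos(4*t)/4.
Then F(pi/4) - F(0) = (5/4) - (-5/4) = 5/2.

5/2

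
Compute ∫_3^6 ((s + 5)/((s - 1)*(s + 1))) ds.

-2*log(7) + log(2) + 3*log(5)

Factor the denominator: s**2 - 1 = (s + 1)(s - 1).
Partial fractions: (s + 5)/((s - 1)*(s + 1)) = -2/(s + 1) + 3/(s - 1).
An antiderivative is F(s) = 3*log(s - 1) - 2*log(s + 1).
Then F(6) - F(3) = (-2*log(7) + 3*log(5)) - (-log(2)) = -2*log(7) + log(2) + 3*log(5).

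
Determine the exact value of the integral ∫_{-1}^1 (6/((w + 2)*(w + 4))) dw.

-3*log(5) + 6*log(3)

Factor the denominator: w**2 + 6*w + 8 = (w + 4)(w + 2).
Partial fractions: 6/((w + 2)*(w + 4)) = -3/(w + 4) + 3/(w + 2).
An antiderivative is F(w) = 3*log(w + 2) - 3*log(w + 4).
Then F(1) - F(-1) = (-3*log(5) + 3*log(3)) - (-log(27)) = -3*log(5) + 6*log(3).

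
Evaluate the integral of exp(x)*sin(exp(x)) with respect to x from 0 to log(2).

-cos(2) + cos(1)

Let u = exp(x), so du = exp(x) dx. When x = 0, u = 1; when x = log(2), u = 2.
The integral becomes ∫ sin(u) du from 1 to 2, with antiderivative -cos(u).
Back in x: F(x) = -cos(exp(x)).
Then F(log(2)) - F(0) = (-cos(2)) - (-cos(1)) = -cos(2) + cos(1).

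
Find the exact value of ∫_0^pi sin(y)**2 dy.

pi/2

Use the identity sin^2(y) = (1 - cos(2*y))/2.
An antiderivative is F(y) = y/2 - sin(2*y)/4.
Then F(pi) - F(0) = (pi/2) - (0) = pi/2.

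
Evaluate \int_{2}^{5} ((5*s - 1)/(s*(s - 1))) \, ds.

log(5) + 7*log(2)

Factor the denominator: s**2 - s = s(s - 1).
Partial fractions: (5*s - 1)/(s*(s - 1)) = 1/s + 4/(s - 1).
An antiderivative is F(s) = log(s) + 4*log(s - 1).
Then F(5) - F(2) = (log(5) + 8*log(2)) - (log(2)) = log(5) + 7*log(2).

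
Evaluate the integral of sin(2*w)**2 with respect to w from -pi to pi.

pi

Use the identity sin^2(2*w) = (1 - cos(4*w))/2.
An antiderivative is F(w) = w/2 - sin(4*w)/8.
Then F(pi) - F(-pi) = (pi/2) - (-pi/2) = pi.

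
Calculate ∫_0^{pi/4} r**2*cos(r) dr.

Integrate by parts twice (u = r^2, dv = cos(r) dr).
An antiderivative is F(r) = r**2*sin(r) + 2*r*cos(r) - 2*sin(r).
Then F(pi/4) - F(0) = (sqrt(2)*(-32 + pi**2 + 8*pi)/32) - (0) = sqrt(2)*(-32 + pi**2 + 8*pi)/32.

sqrt(2)*(-32 + pi**2 + 8*pi)/32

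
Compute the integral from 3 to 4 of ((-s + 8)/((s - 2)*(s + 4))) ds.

log(49/32)

Factor the denominator: s**2 + 2*s - 8 = (s + 4)(s - 2).
Partial fractions: (-s + 8)/((s - 2)*(s + 4)) = -2/(s + 4) + 1/(s - 2).
An antiderivative is F(s) = log(s - 2) - 2*log(s + 4).
Then F(4) - F(3) = (-log(32)) - (-log(49)) = log(49/32).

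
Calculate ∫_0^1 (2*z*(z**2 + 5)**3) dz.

Let u = z**2 + 5, so du = 2*z dz. When z = 0, u = 5; when z = 1, u = 6.
The integral becomes ∫ u**3 du from 5 to 6, with antiderivative u**4/4.
Back in z: F(z) = (z**2 + 5)**4/4.
Then F(1) - F(0) = (324) - (625/4) = 671/4.

671/4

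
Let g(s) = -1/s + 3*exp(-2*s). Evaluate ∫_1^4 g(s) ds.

An antiderivative is F(s) = -log(s) - 3*exp(-2*s)/2.
Then F(4) - F(1) = (-2*log(2) - 3*exp(-8)/2) - (-3*exp(-2)/2) = -2*log(2) - 3*exp(-8)/2 + 3*exp(-2)/2.

-2*log(2) - 3*exp(-8)/2 + 3*exp(-2)/2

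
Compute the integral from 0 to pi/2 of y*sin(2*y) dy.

pi/4

Integrate by parts once (u = y, dv = sin(2*y) dy).
An antiderivative is F(y) = -y*cos(2*y)/2 + sin(2*y)/4.
Then F(pi/2) - F(0) = (pi/4) - (0) = pi/4.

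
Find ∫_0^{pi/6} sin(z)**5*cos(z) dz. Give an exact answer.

Let u = sin(z), so du = cos(z) dz. When z = 0, u = 0; when z = pi/6, u = 1/2.
The integral becomes ∫ u**5 du from 0 to 1/2, with antiderivative u**6/6.
Back in z: F(z) = sin(z)**6/6.
Then F(pi/6) - F(0) = (1/384) - (0) = 1/384.

1/384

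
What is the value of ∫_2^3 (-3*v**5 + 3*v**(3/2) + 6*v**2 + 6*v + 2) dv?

By the power rule, an antiderivative is F(v) = -v**6/2 + 6*v**(5/2)/5 + 2*v**3 + 3*v**2 + 2*v.
Then F(3) - F(2) = (-555/2 + 54*sqrt(3)/5) - (24*sqrt(2)/5) = -555/2 - 24*sqrt(2)/5 + 54*sqrt(3)/5.

-555/2 - 24*sqrt(2)/5 + 54*sqrt(3)/5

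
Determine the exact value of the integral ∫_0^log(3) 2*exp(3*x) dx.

52/3

Let u = exp(x), so du = exp(x) dx. When x = 0, u = 1; when x = log(3), u = 3.
The integral becomes 2·∫ u**2 du from 1 to 3, with antiderivative 2*u**3/3.
Back in x: F(x) = 2*exp(3*x)/3.
Then F(log(3)) - F(0) = (18) - (2/3) = 52/3.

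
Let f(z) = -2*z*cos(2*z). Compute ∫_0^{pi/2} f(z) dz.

1

Integrate by parts once (u = z, dv = -2*cos(2*z) dz).
An antiderivative is F(z) = -z*sin(2*z) - cos(2*z)/2.
Then F(pi/2) - F(0) = (1/2) - (-1/2) = 1.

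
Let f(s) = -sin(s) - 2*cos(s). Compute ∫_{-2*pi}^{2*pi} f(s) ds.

0

An antiderivative is F(s) = -2*sin(s) + cos(s).
Then F(2*pi) - F(-2*pi) = (1) - (1) = 0.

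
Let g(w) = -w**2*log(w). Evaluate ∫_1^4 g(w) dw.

7 - 128*log(2)/3

Integrate by parts once (u = ln w, dv = -w**2 dw).
An antiderivative is F(w) = -w**3*(3*log(w) - 1)/9.
Then F(4) - F(1) = (64/9 - 128*log(2)/3) - (1/9) = 7 - 128*log(2)/3.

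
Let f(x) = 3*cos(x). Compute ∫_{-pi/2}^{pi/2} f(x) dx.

An antiderivative is F(x) = 3*sin(x).
Then F(pi/2) - F(-pi/2) = (3) - (-3) = 6.

6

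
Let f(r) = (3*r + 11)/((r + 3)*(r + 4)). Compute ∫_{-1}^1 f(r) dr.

log(20/3)

Factor the denominator: r**2 + 7*r + 12 = (r + 4)(r + 3).
Partial fractions: (3*r + 11)/((r + 3)*(r + 4)) = 1/(r + 4) + 2/(r + 3).
An antiderivative is F(r) = 2*log(r + 3) + log(r + 4).
Then F(1) - F(-1) = (log(80)) - (log(12)) = log(20/3).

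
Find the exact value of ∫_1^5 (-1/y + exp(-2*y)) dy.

An antiderivative is F(y) = -log(y) - exp(-2*y)/2.
Then F(5) - F(1) = (-log(5) - exp(-10)/2) - (-exp(-2)/2) = -log(5) - exp(-10)/2 + exp(-2)/2.

-log(5) - exp(-10)/2 + exp(-2)/2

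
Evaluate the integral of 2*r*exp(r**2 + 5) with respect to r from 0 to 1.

-exp(5) + exp(6)

Let u = r**2 + 5, so du = 2*r dr. When r = 0, u = 5; when r = 1, u = 6.
The integral becomes ∫ exp(u) du from 5 to 6, with antiderivative exp(u).
Back in r: F(r) = exp(r**2 + 5).
Then F(1) - F(0) = (exp(6)) - (exp(5)) = -exp(5) + exp(6).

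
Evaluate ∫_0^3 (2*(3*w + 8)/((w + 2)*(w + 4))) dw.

-10*log(2) + 2*log(5) + 4*log(7)

Factor the denominator: w**2 + 6*w + 8 = (w + 4)(w + 2).
Partial fractions: 2*(3*w + 8)/((w + 2)*(w + 4)) = 4/(w + 4) + 2/(w + 2).
An antiderivative is F(w) = 2*log(w + 2) + 4*log(w + 4).
Then F(3) - F(0) = (2*log(5) + 4*log(7)) - (10*log(2)) = -10*log(2) + 2*log(5) + 4*log(7).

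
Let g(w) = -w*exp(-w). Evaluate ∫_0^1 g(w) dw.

Integrate by parts once (u = w, dv = -exp(-w) dw).
An antiderivative is F(w) = (w + 1)*exp(-w).
Then F(1) - F(0) = (2*exp(-1)) - (1) = -1 + 2*exp(-1).

-1 + 2*exp(-1)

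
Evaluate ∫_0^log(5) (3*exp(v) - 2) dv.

12 - 2*log(5)

An antiderivative is F(v) = -2*v + 3*exp(v).
Then F(log(5)) - F(0) = (15 - log(25)) - (3) = 12 - 2*log(5).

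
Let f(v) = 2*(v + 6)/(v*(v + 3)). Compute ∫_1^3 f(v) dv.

log(36)

Factor the denominator: v**2 + 3*v = (v + 3)v.
Partial fractions: 2*(v + 6)/(v*(v + 3)) = -2/(v + 3) + 4/v.
An antiderivative is F(v) = 4*log(v) - 2*log(v + 3).
Then F(3) - F(1) = (log(9/4)) - (-log(16)) = log(36).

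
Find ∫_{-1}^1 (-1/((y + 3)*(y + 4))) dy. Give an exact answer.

Factor the denominator: y**2 + 7*y + 12 = (y + 4)(y + 3).
Partial fractions: -1/((y + 3)*(y + 4)) = 1/(y + 4) - 1/(y + 3).
An antiderivative is F(y) = -log(y + 3) + log(y + 4).
Then F(1) - F(-1) = (log(5/4)) - (log(3/2)) = log(5/6).

log(5/6)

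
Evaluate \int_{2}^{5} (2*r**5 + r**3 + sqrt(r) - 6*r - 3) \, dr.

-4*sqrt(2)/3 + 10*sqrt(5)/3 + 21069/4

By the power rule, an antiderivative is F(r) = r**6/3 + r**4/4 + 2*r**(3/2)/3 - 3*r**2 - 3*r.
Then F(5) - F(2) = (10*sqrt(5)/3 + 63295/12) - (4*sqrt(2)/3 + 22/3) = -4*sqrt(2)/3 + 10*sqrt(5)/3 + 21069/4.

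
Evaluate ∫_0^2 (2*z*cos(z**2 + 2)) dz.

Let u = z**2 + 2, so du = 2*z dz. When z = 0, u = 2; when z = 2, u = 6.
The integral becomes ∫ cos(u) du from 2 to 6, with antiderivative sin(u).
Back in z: F(z) = sin(z**2 + 2).
Then F(2) - F(0) = (sin(6)) - (sin(2)) = -sin(2) + sin(6).

-sin(2) + sin(6)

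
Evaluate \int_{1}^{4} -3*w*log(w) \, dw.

45/4 - 48*log(2)

Integrate by parts once (u = ln w, dv = -3*w dw).
An antiderivative is F(w) = -3*w**2*(2*log(w) - 1)/4.
Then F(4) - F(1) = (12 - 48*log(2)) - (3/4) = 45/4 - 48*log(2).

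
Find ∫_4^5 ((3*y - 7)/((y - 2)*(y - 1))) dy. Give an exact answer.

-5*log(3) + 9*log(2)

Factor the denominator: y**2 - 3*y + 2 = (y - 1)(y - 2).
Partial fractions: (3*y - 7)/((y - 2)*(y - 1)) = 4/(y - 1) - 1/(y - 2).
An antiderivative is F(y) = -log(y - 2) + 4*log(y - 1).
Then F(5) - F(4) = (-log(3) + 8*log(2)) - (log(81/2)) = -5*log(3) + 9*log(2).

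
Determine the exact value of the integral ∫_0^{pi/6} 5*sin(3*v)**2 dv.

5*pi/12

Use the identity sin^2(3*v) = (1 - cos(6*v))/2.
An antiderivative is F(v) = 5*v/2 - 5*sin(6*v)/12.
Then F(pi/6) - F(0) = (5*pi/12) - (0) = 5*pi/12.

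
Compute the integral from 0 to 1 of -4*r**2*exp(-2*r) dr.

-1 + 5*exp(-2)

Integrate by parts twice (u = r^2, dv = -4*exp(-2*r) dr).
An antiderivative is F(r) = (2*r**2 + 2*r + 1)*exp(-2*r).
Then F(1) - F(0) = (5*exp(-2)) - (1) = -1 + 5*exp(-2).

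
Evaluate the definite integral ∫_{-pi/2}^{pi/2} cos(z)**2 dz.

pi/2

Use the identity cos^2(z) = (1 + cos(2*z))/2.
An antiderivative is F(z) = z/2 + sin(2*z)/4.
Then F(pi/2) - F(-pi/2) = (pi/4) - (-pi/4) = pi/2.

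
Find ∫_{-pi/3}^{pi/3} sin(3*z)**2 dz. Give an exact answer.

Use the identity sin^2(3*z) = (1 - cos(6*z))/2.
An antiderivative is F(z) = z/2 - sin(6*z)/12.
Then F(pi/3) - F(-pi/3) = (pi/6) - (-pi/6) = pi/3.

pi/3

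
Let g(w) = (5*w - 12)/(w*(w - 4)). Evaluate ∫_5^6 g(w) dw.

-3*log(5) + 3*log(3) + 5*log(2)

Factor the denominator: w**2 - 4*w = w(w - 4).
Partial fractions: (5*w - 12)/(w*(w - 4)) = 3/w + 2/(w - 4).
An antiderivative is F(w) = 3*log(w) + 2*log(w - 4).
Then F(6) - F(5) = (3*log(3) + 5*log(2)) - (3*log(5)) = -3*log(5) + 3*log(3) + 5*log(2).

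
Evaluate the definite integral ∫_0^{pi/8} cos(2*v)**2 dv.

Use the identity cos^2(2*v) = (1 + cos(4*v))/2.
An antiderivative is F(v) = v/2 + sin(4*v)/8.
Then F(pi/8) - F(0) = (1/8 + pi/16) - (0) = 1/8 + pi/16.

1/8 + pi/16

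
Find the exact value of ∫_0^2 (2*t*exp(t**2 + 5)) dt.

Let u = t**2 + 5, so du = 2*t dt. When t = 0, u = 5; when t = 2, u = 9.
The integral becomes ∫ exp(u) du from 5 to 9, with antiderivative exp(u).
Back in t: F(t) = exp(t**2 + 5).
Then F(2) - F(0) = (exp(9)) - (exp(5)) = -exp(5) + exp(9).

-exp(5) + exp(9)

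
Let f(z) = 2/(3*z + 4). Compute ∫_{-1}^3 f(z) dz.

An antiderivative is F(z) = 2*log(3*z + 4)/3.
Then F(3) - F(-1) = (2*log(13)/3) - (0) = 2*log(13)/3.

2*log(13)/3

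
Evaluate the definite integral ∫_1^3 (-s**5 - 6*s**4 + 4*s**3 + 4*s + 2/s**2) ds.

By the power rule, an antiderivative is F(s) = -s**6/6 - 6*s**5/5 + s**4 + 2*s**2 - 2/s.
Then F(3) - F(1) = (-9443/30) - (-11/30) = -1572/5.

-1572/5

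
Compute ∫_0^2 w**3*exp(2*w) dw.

3/8 + 17*exp(4)/8

Integrate by parts 3 times (u = w^3, dv = exp(2*w) dw).
An antiderivative is F(w) = (4*w**3 - 6*w**2 + 6*w - 3)*exp(2*w)/8.
Then F(2) - F(0) = (17*exp(4)/8) - (-3/8) = 3/8 + 17*exp(4)/8.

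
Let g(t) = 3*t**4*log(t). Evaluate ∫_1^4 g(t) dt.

-3069/25 + 6144*log(2)/5

Integrate by parts once (u = ln t, dv = 3*t**4 dt).
An antiderivative is F(t) = 3*t**5*(5*log(t) - 1)/25.
Then F(4) - F(1) = (-3072/25 + 6144*log(2)/5) - (-3/25) = -3069/25 + 6144*log(2)/5.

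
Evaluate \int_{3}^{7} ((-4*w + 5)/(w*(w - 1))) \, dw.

-5*log(7) + 6*log(3)

Factor the denominator: w**2 - w = w(w - 1).
Partial fractions: (-4*w + 5)/(w*(w - 1)) = -5/w + 1/(w - 1).
An antiderivative is F(w) = -5*log(w) + log(w - 1).
Then F(7) - F(3) = (-5*log(7) + log(2) + log(3)) - (-5*log(3) + log(2)) = -5*log(7) + 6*log(3).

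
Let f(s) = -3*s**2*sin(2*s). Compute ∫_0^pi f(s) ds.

Integrate by parts twice (u = s^2, dv = -3*sin(2*s) ds).
An antiderivative is F(s) = 3*s**2*cos(2*s)/2 - 3*s*sin(2*s)/2 - 3*cos(2*s)/4.
Then F(pi) - F(0) = (-3/4 + 3*pi**2/2) - (-3/4) = 3*pi**2/2.

3*pi**2/2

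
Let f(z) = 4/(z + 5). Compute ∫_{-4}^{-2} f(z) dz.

An antiderivative is F(z) = 4*log(z + 5).
Then F(-2) - F(-4) = (log(81)) - (0) = log(81).

log(81)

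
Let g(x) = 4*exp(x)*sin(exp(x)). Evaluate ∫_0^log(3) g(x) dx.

Let u = exp(x), so du = exp(x) dx. When x = 0, u = 1; when x = log(3), u = 3.
The integral becomes 4·∫ sin(u) du from 1 to 3, with antiderivative -4*cos(u).
Back in x: F(x) = -4*cos(exp(x)).
Then F(log(3)) - F(0) = (-4*cos(3)) - (-4*cos(1)) = 4*cos(1) - 4*cos(3).

4*cos(1) - 4*cos(3)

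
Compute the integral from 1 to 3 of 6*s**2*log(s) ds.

Integrate by parts once (u = ln s, dv = 6*s**2 ds).
An antiderivative is F(s) = 2*s**3*(3*log(s) - 1)/3.
Then F(3) - F(1) = (-18 + 54*log(3)) - (-2/3) = -52/3 + 54*log(3).

-52/3 + 54*log(3)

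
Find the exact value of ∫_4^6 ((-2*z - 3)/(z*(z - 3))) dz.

-log(18)

Factor the denominator: z**2 - 3*z = z(z - 3).
Partial fractions: (-2*z - 3)/(z*(z - 3)) = 1/z - 3/(z - 3).
An antiderivative is F(z) = log(z) - 3*log(z - 3).
Then F(6) - F(4) = (log(2/9)) - (log(4)) = -log(18).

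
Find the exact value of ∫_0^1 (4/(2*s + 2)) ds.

An antiderivative is F(s) = 2*log(2*s + 2).
Then F(1) - F(0) = (log(16)) - (log(4)) = log(4).

log(4)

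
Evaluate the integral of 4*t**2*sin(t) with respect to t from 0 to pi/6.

-8 - sqrt(3)*pi**2/18 + 2*pi/3 + 4*sqrt(3)

Integrate by parts twice (u = t^2, dv = 4*sin(t) dt).
An antiderivative is F(t) = -4*t**2*cos(t) + 8*t*sin(t) + 8*cos(t).
Then F(pi/6) - F(0) = (-sqrt(3)*pi**2/18 + 2*pi/3 + 4*sqrt(3)) - (8) = -8 - sqrt(3)*pi**2/18 + 2*pi/3 + 4*sqrt(3).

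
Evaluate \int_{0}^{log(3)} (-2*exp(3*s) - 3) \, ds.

An antiderivative is F(s) = -2*exp(3*s)/3 - 3*s.
Then F(log(3)) - F(0) = (-18 - 3*log(3)) - (-2/3) = -52/3 - log(27).

-52/3 - log(27)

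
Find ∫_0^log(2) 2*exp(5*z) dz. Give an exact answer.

62/5

Let u = exp(z), so du = exp(z) dz. When z = 0, u = 1; when z = log(2), u = 2.
The integral becomes 2·∫ u**4 du from 1 to 2, with antiderivative 2*u**5/5.
Back in z: F(z) = 2*exp(5*z)/5.
Then F(log(2)) - F(0) = (64/5) - (2/5) = 62/5.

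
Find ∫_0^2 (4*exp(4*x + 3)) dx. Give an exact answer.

Let u = 4*x + 3, so du = 4 dx. When x = 0, u = 3; when x = 2, u = 11.
The integral becomes ∫ exp(u) du from 3 to 11, with antiderivative exp(u).
Back in x: F(x) = exp(4*x + 3).
Then F(2) - F(0) = (exp(11)) - (exp(3)) = -exp(3) + exp(11).

-exp(3) + exp(11)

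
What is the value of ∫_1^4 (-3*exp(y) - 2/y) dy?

-3*exp(4) - log(16) + 3*exp(1)

An antiderivative is F(y) = -3*exp(y) - 2*log(y).
Then F(4) - F(1) = (-3*exp(4) - log(16)) - (-3*exp(1)) = -3*exp(4) - log(16) + 3*exp(1).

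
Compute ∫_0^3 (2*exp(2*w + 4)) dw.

Let u = 2*w + 4, so du = 2 dw. When w = 0, u = 4; when w = 3, u = 10.
The integral becomes ∫ exp(u) du from 4 to 10, with antiderivative exp(u).
Back in w: F(w) = exp(2*w + 4).
Then F(3) - F(0) = (exp(10)) - (exp(4)) = -exp(4) + exp(10).

-exp(4) + exp(10)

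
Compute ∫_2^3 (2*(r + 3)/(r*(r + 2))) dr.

log(27/10)

Factor the denominator: r**2 + 2*r = (r + 2)r.
Partial fractions: 2*(r + 3)/(r*(r + 2)) = -1/(r + 2) + 3/r.
An antiderivative is F(r) = 3*log(r) - log(r + 2).
Then F(3) - F(2) = (log(27/5)) - (log(2)) = log(27/10).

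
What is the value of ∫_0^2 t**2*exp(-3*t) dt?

2/27 - 50*exp(-6)/27

Integrate by parts twice (u = t^2, dv = exp(-3*t) dt).
An antiderivative is F(t) = (-9*t**2 - 6*t - 2)*exp(-3*t)/27.
Then F(2) - F(0) = (-50*exp(-6)/27) - (-2/27) = 2/27 - 50*exp(-6)/27.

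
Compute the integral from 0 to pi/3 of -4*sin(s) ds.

-2

An antiderivative is F(s) = 4*cos(s).
Then F(pi/3) - F(0) = (2) - (4) = -2.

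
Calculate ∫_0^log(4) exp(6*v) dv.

1365/2

Let u = exp(v), so du = exp(v) dv. When v = 0, u = 1; when v = log(4), u = 4.
The integral becomes ∫ u**5 du from 1 to 4, with antiderivative u**6/6.
Back in v: F(v) = exp(6*v)/6.
Then F(log(4)) - F(0) = (2048/3) - (1/6) = 1365/2.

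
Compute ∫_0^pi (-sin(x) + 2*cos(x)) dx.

An antiderivative is F(x) = 2*sin(x) + cos(x).
Then F(pi) - F(0) = (-1) - (1) = -2.

-2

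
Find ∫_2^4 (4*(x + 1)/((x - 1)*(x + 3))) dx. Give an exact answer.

Factor the denominator: x**2 + 2*x - 3 = (x + 3)(x - 1).
Partial fractions: 4*(x + 1)/((x - 1)*(x + 3)) = 2/(x + 3) + 2/(x - 1).
An antiderivative is F(x) = 2*log(x - 1) + 2*log(x + 3).
Then F(4) - F(2) = (2*log(3) + 2*log(7)) - (log(25)) = -2*log(5) + 2*log(3) + 2*log(7).

-2*log(5) + 2*log(3) + 2*log(7)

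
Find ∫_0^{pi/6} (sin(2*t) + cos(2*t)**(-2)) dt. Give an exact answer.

1/4 + sqrt(3)/2

An antiderivative is F(t) = -cos(2*t)/2 + tan(2*t)/2.
Then F(pi/6) - F(0) = (-1/4 + sqrt(3)/2) - (-1/2) = 1/4 + sqrt(3)/2.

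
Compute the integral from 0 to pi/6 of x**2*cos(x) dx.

Integrate by parts twice (u = x^2, dv = cos(x) dx).
An antiderivative is F(x) = x**2*sin(x) + 2*x*cos(x) - 2*sin(x).
Then F(pi/6) - F(0) = (-1 + pi**2/72 + sqrt(3)*pi/6) - (0) = -1 + pi**2/72 + sqrt(3)*pi/6.

-1 + pi**2/72 + sqrt(3)*pi/6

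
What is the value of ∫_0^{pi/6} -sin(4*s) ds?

-3/8

An antiderivative is F(s) = cos(4*s)/4.
Then F(pi/6) - F(0) = (-1/8) - (1/4) = -3/8.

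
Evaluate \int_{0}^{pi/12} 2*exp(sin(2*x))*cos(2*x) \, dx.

Let u = sin(2*x), so du = 2*cos(2*x) dx. When x = 0, u = 0; when x = pi/12, u = 1/2.
The integral becomes ∫ exp(u) du from 0 to 1/2, with antiderivative exp(u).
Back in x: F(x) = exp(sin(2*x)).
Then F(pi/12) - F(0) = (exp(1/2)) - (1) = -1 + exp(1/2).

-1 + exp(1/2)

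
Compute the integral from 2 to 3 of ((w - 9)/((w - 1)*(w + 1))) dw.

-5*log(3) + 6*log(2)

Factor the denominator: w**2 - 1 = (w + 1)(w - 1).
Partial fractions: (w - 9)/((w - 1)*(w + 1)) = 5/(w + 1) - 4/(w - 1).
An antiderivative is F(w) = -4*log(w - 1) + 5*log(w + 1).
Then F(3) - F(2) = (log(64)) - (5*log(3)) = -5*log(3) + 6*log(2).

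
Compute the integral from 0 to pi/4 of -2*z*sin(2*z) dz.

Integrate by parts once (u = z, dv = -2*sin(2*z) dz).
An antiderivative is F(z) = z*cos(2*z) - sin(2*z)/2.
Then F(pi/4) - F(0) = (-1/2) - (0) = -1/2.

-1/2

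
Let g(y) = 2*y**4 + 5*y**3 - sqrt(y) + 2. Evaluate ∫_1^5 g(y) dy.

30574/15 - 10*sqrt(5)/3

By the power rule, an antiderivative is F(y) = 2*y**5/5 + 5*y**4/4 - 2*y**(3/2)/3 + 2*y.
Then F(5) - F(1) = (8165/4 - 10*sqrt(5)/3) - (179/60) = 30574/15 - 10*sqrt(5)/3.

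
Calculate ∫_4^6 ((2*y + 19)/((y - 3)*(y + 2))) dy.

-6*log(2) + 8*log(3)

Factor the denominator: y**2 - y - 6 = (y + 2)(y - 3).
Partial fractions: (2*y + 19)/((y - 3)*(y + 2)) = -3/(y + 2) + 5/(y - 3).
An antiderivative is F(y) = 5*log(y - 3) - 3*log(y + 2).
Then F(6) - F(4) = (-9*log(2) + 5*log(3)) - (-3*log(3) - 3*log(2)) = -6*log(2) + 8*log(3).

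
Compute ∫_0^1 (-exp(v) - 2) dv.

An antiderivative is F(v) = -2*v - exp(v).
Then F(1) - F(0) = (-E - 2) - (-1) = -E - 1.

-E - 1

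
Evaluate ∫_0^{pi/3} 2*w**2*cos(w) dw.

Integrate by parts twice (u = w^2, dv = 2*cos(w) dw).
An antiderivative is F(w) = 2*w**2*sin(w) + 4*w*cos(w) - 4*sin(w).
Then F(pi/3) - F(0) = (-2*sqrt(3) + sqrt(3)*pi**2/9 + 2*pi/3) - (0) = -2*sqrt(3) + sqrt(3)*pi**2/9 + 2*pi/3.

-2*sqrt(3) + sqrt(3)*pi**2/9 + 2*pi/3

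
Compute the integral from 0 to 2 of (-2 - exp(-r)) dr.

-5 + exp(-2)

An antiderivative is F(r) = -2*r + exp(-r).
Then F(2) - F(0) = (-4 + exp(-2)) - (1) = -5 + exp(-2).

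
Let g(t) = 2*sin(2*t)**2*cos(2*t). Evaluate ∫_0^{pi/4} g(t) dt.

1/3

Let u = sin(2*t), so du = 2*cos(2*t) dt. When t = 0, u = 0; when t = pi/4, u = 1.
The integral becomes ∫ u**2 du from 0 to 1, with antiderivative u**3/3.
Back in t: F(t) = sin(2*t)**3/3.
Then F(pi/4) - F(0) = (1/3) - (0) = 1/3.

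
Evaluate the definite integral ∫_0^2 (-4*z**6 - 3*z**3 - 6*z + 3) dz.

-638/7

By the power rule, an antiderivative is F(z) = -4*z**7/7 - 3*z**4/4 - 3*z**2 + 3*z.
Then F(2) - F(0) = (-638/7) - (0) = -638/7.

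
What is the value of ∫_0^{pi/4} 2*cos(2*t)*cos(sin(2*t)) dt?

sin(1)

Let u = sin(2*t), so du = 2*cos(2*t) dt. When t = 0, u = 0; when t = pi/4, u = 1.
The integral becomes ∫ cos(u) du from 0 to 1, with antiderivative sin(u).
Back in t: F(t) = sin(sin(2*t)).
Then F(pi/4) - F(0) = (sin(1)) - (0) = sin(1).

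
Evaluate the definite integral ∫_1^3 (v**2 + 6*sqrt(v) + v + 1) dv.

32/3 + 12*sqrt(3)

By the power rule, an antiderivative is F(v) = 4*v**(3/2) + v**3/3 + v**2/2 + v.
Then F(3) - F(1) = (33/2 + 12*sqrt(3)) - (35/6) = 32/3 + 12*sqrt(3).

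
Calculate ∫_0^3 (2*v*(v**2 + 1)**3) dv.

Let u = v**2 + 1, so du = 2*v dv. When v = 0, u = 1; when v = 3, u = 10.
The integral becomes ∫ u**3 du from 1 to 10, with antiderivative u**4/4.
Back in v: F(v) = (v**2 + 1)**4/4.
Then F(3) - F(0) = (2500) - (1/4) = 9999/4.

9999/4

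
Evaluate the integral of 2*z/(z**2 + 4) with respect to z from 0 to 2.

log(2)

Let u = z**2 + 4, so du = 2*z dz. When z = 0, u = 4; when z = 2, u = 8.
The integral becomes ∫ 1/u du from 4 to 8, with antiderivative log(u).
Back in z: F(z) = log(z**2 + 4).
Then F(2) - F(0) = (log(8)) - (log(4)) = log(2).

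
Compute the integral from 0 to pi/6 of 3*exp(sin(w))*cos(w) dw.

-3 + 3*exp(1/2)

Let u = sin(w), so du = cos(w) dw. When w = 0, u = 0; when w = pi/6, u = 1/2.
The integral becomes 3·∫ exp(u) du from 0 to 1/2, with antiderivative 3*exp(u).
Back in w: F(w) = 3*exp(sin(w)).
Then F(pi/6) - F(0) = (3*exp(1/2)) - (3) = -3 + 3*exp(1/2).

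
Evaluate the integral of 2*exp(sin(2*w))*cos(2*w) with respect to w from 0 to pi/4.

-1 + E

Let u = sin(2*w), so du = 2*cos(2*w) dw. When w = 0, u = 0; when w = pi/4, u = 1.
The integral becomes ∫ exp(u) du from 0 to 1, with antiderivative exp(u).
Back in w: F(w) = exp(sin(2*w)).
Then F(pi/4) - F(0) = (E) - (1) = -1 + E.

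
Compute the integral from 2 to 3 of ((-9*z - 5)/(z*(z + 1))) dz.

-log(24)

Factor the denominator: z**2 + z = (z + 1)z.
Partial fractions: (-9*z - 5)/(z*(z + 1)) = -4/(z + 1) - 5/z.
An antiderivative is F(z) = -5*log(z) - 4*log(z + 1).
Then F(3) - F(2) = (-8*log(2) - 5*log(3)) - (-4*log(3) - 5*log(2)) = -log(24).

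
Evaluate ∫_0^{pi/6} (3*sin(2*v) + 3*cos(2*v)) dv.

An antiderivative is F(v) = 3*sin(2*v)/2 - 3*cos(2*v)/2.
Then F(pi/6) - F(0) = (-3/4 + 3*sqrt(3)/4) - (-3/2) = 3/4 + 3*sqrt(3)/4.

3/4 + 3*sqrt(3)/4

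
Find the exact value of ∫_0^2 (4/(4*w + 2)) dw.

An antiderivative is F(w) = log(4*w + 2).
Then F(2) - F(0) = (log(10)) - (log(2)) = log(5).

log(5)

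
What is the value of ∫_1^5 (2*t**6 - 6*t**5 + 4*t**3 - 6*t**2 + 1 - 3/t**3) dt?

By the power rule, an antiderivative is F(t) = 2*t**7/7 - t**6 + t**4 - 2*t**3 + t + 3/(2*t**2).
Then F(5) - F(1) = (2476771/350) - (11/14) = 1238248/175.

1238248/175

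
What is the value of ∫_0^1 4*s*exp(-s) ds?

Integrate by parts once (u = s, dv = 4*exp(-s) ds).
An antiderivative is F(s) = (-4*s - 4)*exp(-s).
Then F(1) - F(0) = (-8*exp(-1)) - (-4) = 4 - 8*exp(-1).

4 - 8*exp(-1)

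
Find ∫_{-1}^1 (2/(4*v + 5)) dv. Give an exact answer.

An antiderivative is F(v) = log(4*v + 5)/2.
Then F(1) - F(-1) = (log(3)) - (0) = log(3).

log(3)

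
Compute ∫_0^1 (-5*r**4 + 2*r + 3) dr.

3

By the power rule, an antiderivative is F(r) = -r**5 + r**2 + 3*r.
Then F(1) - F(0) = (3) - (0) = 3.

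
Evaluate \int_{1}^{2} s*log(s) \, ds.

-3/4 + log(4)

Integrate by parts once (u = ln s, dv = s ds).
An antiderivative is F(s) = s**2*(2*log(s) - 1)/4.
Then F(2) - F(1) = (-1 + log(4)) - (-1/4) = -3/4 + log(4).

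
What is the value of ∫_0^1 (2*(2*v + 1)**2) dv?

26/3

Let u = 2*v + 1, so du = 2 dv. When v = 0, u = 1; when v = 1, u = 3.
The integral becomes ∫ u**2 du from 1 to 3, with antiderivative u**3/3.
Back in v: F(v) = (2*v + 1)**3/3.
Then F(1) - F(0) = (9) - (1/3) = 26/3.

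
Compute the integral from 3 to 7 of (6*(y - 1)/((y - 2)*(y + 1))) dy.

4*log(2) + 2*log(5)

Factor the denominator: y**2 - y - 2 = (y + 1)(y - 2).
Partial fractions: 6*(y - 1)/((y - 2)*(y + 1)) = 4/(y + 1) + 2/(y - 2).
An antiderivative is F(y) = 2*log(y - 2) + 4*log(y + 1).
Then F(7) - F(3) = (2*log(5) + 12*log(2)) - (8*log(2)) = 4*log(2) + 2*log(5).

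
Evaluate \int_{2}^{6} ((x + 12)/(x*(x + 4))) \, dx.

Factor the denominator: x**2 + 4*x = (x + 4)x.
Partial fractions: (x + 12)/(x*(x + 4)) = -2/(x + 4) + 3/x.
An antiderivative is F(x) = 3*log(x) - 2*log(x + 4).
Then F(6) - F(2) = (log(54/25)) - (log(2/9)) = -2*log(5) + 5*log(3).

-2*log(5) + 5*log(3)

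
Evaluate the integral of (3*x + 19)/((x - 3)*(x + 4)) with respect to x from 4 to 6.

-log(5) + 2*log(2) + 4*log(3)

Factor the denominator: x**2 + x - 12 = (x + 4)(x - 3).
Partial fractions: (3*x + 19)/((x - 3)*(x + 4)) = -1/(x + 4) + 4/(x - 3).
An antiderivative is F(x) = 4*log(x - 3) - log(x + 4).
Then F(6) - F(4) = (log(81/10)) - (-log(8)) = -log(5) + 2*log(2) + 4*log(3).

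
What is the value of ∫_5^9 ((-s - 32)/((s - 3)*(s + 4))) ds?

-13*log(3) + 4*log(13)

Factor the denominator: s**2 + s - 12 = (s + 4)(s - 3).
Partial fractions: (-s - 32)/((s - 3)*(s + 4)) = 4/(s + 4) - 5/(s - 3).
An antiderivative is F(s) = -5*log(s - 3) + 4*log(s + 4).
Then F(9) - F(5) = (-5*log(3) - 5*log(2) + 4*log(13)) - (-5*log(2) + 8*log(3)) = -13*log(3) + 4*log(13).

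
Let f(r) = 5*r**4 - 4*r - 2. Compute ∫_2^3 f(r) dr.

By the power rule, an antiderivative is F(r) = r**5 - 2*r**2 - 2*r.
Then F(3) - F(2) = (219) - (20) = 199.

199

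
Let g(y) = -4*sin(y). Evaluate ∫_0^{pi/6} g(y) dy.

An antiderivative is F(y) = 4*cos(y).
Then F(pi/6) - F(0) = (2*sqrt(3)) - (4) = -4 + 2*sqrt(3).

-4 + 2*sqrt(3)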